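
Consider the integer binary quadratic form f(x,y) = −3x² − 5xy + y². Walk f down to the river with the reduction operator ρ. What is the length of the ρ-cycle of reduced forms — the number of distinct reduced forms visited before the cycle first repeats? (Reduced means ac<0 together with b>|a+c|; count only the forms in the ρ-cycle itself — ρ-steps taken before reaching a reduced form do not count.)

D = 37, ⌊√D⌋ = 6
descent: ρ → (1,5,-3)  [lands on river]
river: ρ → (-3,1,3)
river: ρ → (3,5,-1)
river: ρ → (-1,5,3)
river: ρ → (3,1,-3)
river: ρ → (-3,5,1)
ρ-cycle length = 6 (tail of 1 descent step not counted)

6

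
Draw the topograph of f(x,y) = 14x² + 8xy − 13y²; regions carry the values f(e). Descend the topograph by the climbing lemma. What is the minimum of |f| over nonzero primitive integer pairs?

river: ρ → (-13,18,9)
river: ρ → (9,18,-13)
river: ρ → (-13,8,14)
river: ρ → (14,20,-7)
river: ρ → (-7,22,11)
river: ρ → (11,22,-7)
river: ρ → (-7,20,14)
river: ρ → (14,8,-13)
closes: descent 0, river 8
min |a| on river = 7

7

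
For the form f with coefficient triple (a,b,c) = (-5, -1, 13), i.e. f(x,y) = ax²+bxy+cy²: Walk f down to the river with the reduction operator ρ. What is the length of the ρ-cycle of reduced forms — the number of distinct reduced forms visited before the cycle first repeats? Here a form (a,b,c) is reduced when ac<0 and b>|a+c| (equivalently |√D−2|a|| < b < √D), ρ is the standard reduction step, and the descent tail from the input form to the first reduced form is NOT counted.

D = 261, ⌊√D⌋ = 16
descent: ρ → (13,1,-5)
descent: ρ → (-5,9,9)  [lands on river]
river: ρ → (9,9,-5)
river: ρ → (-5,11,7)
river: ρ → (7,3,-9)
river: ρ → (-9,15,1)
river: ρ → (1,15,-9)
river: ρ → (-9,3,7)
river: ρ → (7,11,-5)
ρ-cycle length = 8 (tail of 2 descent steps not counted)

8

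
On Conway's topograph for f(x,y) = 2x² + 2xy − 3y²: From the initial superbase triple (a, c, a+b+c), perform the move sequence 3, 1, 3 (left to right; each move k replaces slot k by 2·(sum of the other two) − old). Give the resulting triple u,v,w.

start (2,-3,1) = (f(1,0),f(0,1),f(1,1))
replace slot 3: 2·(2+(-3)) − 1 = -3 → (2,-3,-3)
replace slot 1: 2·((-3)+(-3)) − 2 = -14 → (-14,-3,-3)
replace slot 3: 2·((-14)+(-3)) − (-3) = -31 → (-14,-3,-31)

-14,-3,-31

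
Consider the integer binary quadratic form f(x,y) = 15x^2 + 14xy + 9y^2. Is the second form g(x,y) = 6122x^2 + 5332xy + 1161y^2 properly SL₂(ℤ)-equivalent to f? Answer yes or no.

D₁ = -344, D₂ = -344
f: flip: (15,14,9)→(9,-14,15)
f: translate: b→4 (≡-14 mod 18), so (9,-14,15)→(9,4,10)
f: reduced (well bottom): (9,4,10) with a≤c, −a<b≤a
g: flip: (6122,5332,1161)→(1161,-5332,6122)
g: translate: b→-688 (≡-5332 mod 2322), so (1161,-5332,6122)→(1161,-688,102)
g: flip: (1161,-688,102)→(102,688,1161)
g: translate: b→76 (≡688 mod 204), so (102,688,1161)→(102,76,15)
g: flip: (102,76,15)→(15,-76,102)
g: translate: b→14 (≡-76 mod 30), so (15,-76,102)→(15,14,9)
g: flip: (15,14,9)→(9,-14,15)
g: translate: b→4 (≡-14 mod 18), so (9,-14,15)→(9,4,10)
g: reduced (well bottom): (9,4,10) with a≤c, −a<b≤a
reduced forms (9, 4, 10) vs (9, 4, 10) ⇒ equivalent

yes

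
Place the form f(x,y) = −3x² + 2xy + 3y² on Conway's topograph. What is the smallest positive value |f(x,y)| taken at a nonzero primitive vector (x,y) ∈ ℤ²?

river: ρ → (3,4,-2)
river: ρ → (-2,4,3)
river: ρ → (3,2,-3)
river: ρ → (-3,4,2)
river: ρ → (2,4,-3)
river: ρ → (-3,2,3)
closes: descent 0, river 6
min |a| on river = 2

2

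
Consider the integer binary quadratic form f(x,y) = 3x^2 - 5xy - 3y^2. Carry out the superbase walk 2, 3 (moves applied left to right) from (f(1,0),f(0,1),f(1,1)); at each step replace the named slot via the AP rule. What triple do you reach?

start (3,-3,-5) = (f(1,0),f(0,1),f(1,1))
replace slot 2: 2·(3+(-5)) − (-3) = -1 → (3,-1,-5)
replace slot 3: 2·(3+(-1)) − (-5) = 9 → (3,-1,9)

3,-1,9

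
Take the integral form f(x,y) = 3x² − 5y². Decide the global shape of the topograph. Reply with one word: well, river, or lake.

D = b²−4ac = 0² − 4·3·(-5) = 60
D > 0 non-square ⇒ indefinite ⇒ periodic river

river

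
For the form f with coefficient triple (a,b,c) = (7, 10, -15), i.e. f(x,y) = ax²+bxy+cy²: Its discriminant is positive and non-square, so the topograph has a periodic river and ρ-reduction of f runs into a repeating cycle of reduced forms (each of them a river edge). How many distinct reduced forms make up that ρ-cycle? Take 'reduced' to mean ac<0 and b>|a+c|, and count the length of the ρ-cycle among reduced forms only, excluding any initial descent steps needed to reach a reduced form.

D = 520, ⌊√D⌋ = 22
river: ρ → (-15,20,2)
river: ρ → (2,20,-15)
river: ρ → (-15,10,7)
river: ρ → (7,18,-7)
river: ρ → (-7,10,15)
river: ρ → (15,20,-2)
river: ρ → (-2,20,15)
river: ρ → (15,10,-7)
river: ρ → (-7,18,7)
river: ρ → (7,10,-15)
ρ-cycle length = 10 (tail of 0 descent steps not counted)

10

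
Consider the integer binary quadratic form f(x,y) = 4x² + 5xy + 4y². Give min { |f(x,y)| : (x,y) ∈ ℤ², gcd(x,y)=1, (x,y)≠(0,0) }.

translate: b→-3 (≡5 mod 8), so (4,5,4)→(4,-3,3)
flip: (4,-3,3)→(3,3,4)
reduced (well bottom): (3,3,4) with a≤c, −a<b≤a
well minimum = a = 3

3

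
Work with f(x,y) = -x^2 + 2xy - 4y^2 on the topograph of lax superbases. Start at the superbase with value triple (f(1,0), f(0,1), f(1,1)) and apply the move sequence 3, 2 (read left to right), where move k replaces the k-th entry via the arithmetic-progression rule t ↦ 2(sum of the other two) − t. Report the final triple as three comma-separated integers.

start (-1,-4,-3) = (f(1,0),f(0,1),f(1,1))
replace slot 3: 2·((-1)+(-4)) − (-3) = -7 → (-1,-4,-7)
replace slot 2: 2·((-1)+(-7)) − (-4) = -12 → (-1,-12,-7)

-1,-12,-7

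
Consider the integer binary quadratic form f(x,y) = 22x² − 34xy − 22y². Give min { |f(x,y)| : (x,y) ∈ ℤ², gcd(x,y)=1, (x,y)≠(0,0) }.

descent: ρ → (-22,34,22)  [lands on river]
river: ρ → (22,54,-2)
river: ρ → (-2,54,22)
river: ρ → (22,34,-22)
river: ρ → (-22,54,2)
river: ρ → (2,54,-22)
closes: descent 1, river 6
min |a| on river = 2

2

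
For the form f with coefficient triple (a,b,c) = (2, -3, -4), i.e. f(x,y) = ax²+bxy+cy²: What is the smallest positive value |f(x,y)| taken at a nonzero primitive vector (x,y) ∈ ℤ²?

descent: ρ → (-4,3,2)  [lands on river]
river: ρ → (2,5,-2)
river: ρ → (-2,3,4)
river: ρ → (4,5,-1)
river: ρ → (-1,5,4)
river: ρ → (4,3,-2)
river: ρ → (-2,5,2)
river: ρ → (2,3,-4)
river: ρ → (-4,5,1)
river: ρ → (1,5,-4)
closes: descent 1, river 10
min |a| on river = 1

1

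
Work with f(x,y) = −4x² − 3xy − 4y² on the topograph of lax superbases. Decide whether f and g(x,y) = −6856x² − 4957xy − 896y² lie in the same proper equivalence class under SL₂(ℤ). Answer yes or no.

D₁ = -55, D₂ = -55
f is negative-definite; reduce −f:
−f: reduced (well bottom): (4,3,4) with a≤c, −a<b≤a
flip sign back: reduced form of f is (-4,-3,-4)
g is negative-definite; reduce −g:
−g: flip: (6856,4957,896)→(896,-4957,6856)
−g: translate: b→419 (≡-4957 mod 1792), so (896,-4957,6856)→(896,419,49)
−g: flip: (896,419,49)→(49,-419,896)
−g: translate: b→-27 (≡-419 mod 98), so (49,-419,896)→(49,-27,4)
−g: flip: (49,-27,4)→(4,27,49)
−g: translate: b→3 (≡27 mod 8), so (4,27,49)→(4,3,4)
−g: reduced (well bottom): (4,3,4) with a≤c, −a<b≤a
flip sign back: reduced form of g is (-4,-3,-4)
reduced forms (-4, -3, -4) vs (-4, -3, -4) ⇒ equivalent

yes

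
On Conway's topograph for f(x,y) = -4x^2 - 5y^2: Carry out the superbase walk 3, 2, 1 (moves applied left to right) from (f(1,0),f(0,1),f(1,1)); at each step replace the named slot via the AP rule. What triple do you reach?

start (-4,-5,-9) = (f(1,0),f(0,1),f(1,1))
replace slot 3: 2·((-4)+(-5)) − (-9) = -9 → (-4,-5,-9)
replace slot 2: 2·((-4)+(-9)) − (-5) = -21 → (-4,-21,-9)
replace slot 1: 2·((-21)+(-9)) − (-4) = -56 → (-56,-21,-9)

-56,-21,-9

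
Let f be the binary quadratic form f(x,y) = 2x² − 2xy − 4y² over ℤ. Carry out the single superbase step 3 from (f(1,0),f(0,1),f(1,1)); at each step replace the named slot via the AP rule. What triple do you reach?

start (2,-4,-4) = (f(1,0),f(0,1),f(1,1))
replace slot 3: 2·(2+(-4)) − (-4) = 0 → (2,-4,0)

2,-4,0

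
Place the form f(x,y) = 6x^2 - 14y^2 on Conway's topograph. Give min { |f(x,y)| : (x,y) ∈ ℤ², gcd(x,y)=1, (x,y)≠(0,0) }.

descent: ρ → (-14,0,6)
descent: ρ → (6,12,-8)  [lands on river]
river: ρ → (-8,4,10)
river: ρ → (10,16,-2)
river: ρ → (-2,16,10)
river: ρ → (10,4,-8)
river: ρ → (-8,12,6)
closes: descent 2, river 6
min |a| on river = 2

2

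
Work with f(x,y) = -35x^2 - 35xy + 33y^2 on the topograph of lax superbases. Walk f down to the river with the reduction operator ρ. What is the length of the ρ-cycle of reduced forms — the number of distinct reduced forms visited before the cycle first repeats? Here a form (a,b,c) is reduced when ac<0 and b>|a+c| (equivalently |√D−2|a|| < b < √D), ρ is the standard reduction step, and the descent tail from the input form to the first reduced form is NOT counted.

D = 5845, ⌊√D⌋ = 76
descent: ρ → (33,35,-35)  [lands on river]
river: ρ → (-35,35,33)
river: ρ → (33,31,-37)
river: ρ → (-37,43,27)
river: ρ → (27,65,-15)
river: ρ → (-15,55,47)
river: ρ → (47,39,-23)
river: ρ → (-23,53,33)
river: ρ → (33,13,-43)
river: ρ → (-43,73,3)
river: ρ → (3,71,-67)
river: ρ → (-67,63,7)
river: ρ → (7,63,-67)
river: ρ → (-67,71,3)
river: ρ → (3,73,-43)
river: ρ → (-43,13,33)
river: ρ → (33,53,-23)
river: ρ → (-23,39,47)
river: ρ → (47,55,-15)
river: ρ → (-15,65,27)
river: ρ → (27,43,-37)
river: ρ → (-37,31,33)
ρ-cycle length = 22 (tail of 1 descent step not counted)

22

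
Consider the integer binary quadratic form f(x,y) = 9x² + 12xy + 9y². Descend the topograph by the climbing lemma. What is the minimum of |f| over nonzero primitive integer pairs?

translate: b→-6 (≡12 mod 18), so (9,12,9)→(9,-6,6)
flip: (9,-6,6)→(6,6,9)
reduced (well bottom): (6,6,9) with a≤c, −a<b≤a
well minimum = a = 6

6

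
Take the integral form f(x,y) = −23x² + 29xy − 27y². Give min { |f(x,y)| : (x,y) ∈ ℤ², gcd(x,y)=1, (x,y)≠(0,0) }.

translate: b→17 (≡-29 mod 46), so (23,-29,27)→(23,17,21)
flip: (23,17,21)→(21,-17,23)
reduced (well bottom): (21,-17,23) with a≤c, −a<b≤a
well minimum |f| = |-21| = 21 (negative-definite)

21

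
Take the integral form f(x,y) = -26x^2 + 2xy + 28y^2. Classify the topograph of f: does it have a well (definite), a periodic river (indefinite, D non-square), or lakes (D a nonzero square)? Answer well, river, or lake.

D = b²−4ac = 2² − 4·(-26)·28 = 2916
D = 54² is a perfect square ⇒ form factors over ℤ ⇒ lakes

lake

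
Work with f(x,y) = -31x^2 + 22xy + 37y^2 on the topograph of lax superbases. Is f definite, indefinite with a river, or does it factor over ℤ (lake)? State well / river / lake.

D = b²−4ac = 22² − 4·(-31)·37 = 5072
D > 0 non-square ⇒ indefinite ⇒ periodic river

river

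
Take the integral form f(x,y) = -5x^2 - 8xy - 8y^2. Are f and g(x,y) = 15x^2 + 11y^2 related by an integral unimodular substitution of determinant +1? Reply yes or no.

D₁ = -96, D₂ = -660
discriminants differ ⇒ not SL₂(ℤ)-equivalent

no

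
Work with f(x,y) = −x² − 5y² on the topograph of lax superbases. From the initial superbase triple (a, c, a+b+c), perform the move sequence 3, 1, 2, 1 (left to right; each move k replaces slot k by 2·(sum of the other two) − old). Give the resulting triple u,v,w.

start (-1,-5,-6) = (f(1,0),f(0,1),f(1,1))
replace slot 3: 2·((-1)+(-5)) − (-6) = -6 → (-1,-5,-6)
replace slot 1: 2·((-5)+(-6)) − (-1) = -21 → (-21,-5,-6)
replace slot 2: 2·((-21)+(-6)) − (-5) = -49 → (-21,-49,-6)
replace slot 1: 2·((-49)+(-6)) − (-21) = -89 → (-89,-49,-6)

-89,-49,-6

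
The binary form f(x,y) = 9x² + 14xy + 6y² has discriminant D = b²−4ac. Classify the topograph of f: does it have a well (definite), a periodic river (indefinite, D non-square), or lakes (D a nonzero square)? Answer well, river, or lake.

D = b²−4ac = 14² − 4·9·6 = -20
D < 0 ⇒ definite ⇒ every region one sign ⇒ single well

well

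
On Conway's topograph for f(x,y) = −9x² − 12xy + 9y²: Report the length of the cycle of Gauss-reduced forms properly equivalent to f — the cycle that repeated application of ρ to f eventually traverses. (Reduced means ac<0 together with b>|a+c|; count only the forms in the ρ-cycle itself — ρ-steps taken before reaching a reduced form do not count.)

D = 468, ⌊√D⌋ = 21
descent: ρ → (9,12,-9)  [lands on river]
river: ρ → (-9,6,12)
river: ρ → (12,18,-3)
river: ρ → (-3,18,12)
river: ρ → (12,6,-9)
river: ρ → (-9,12,9)
river: ρ → (9,6,-12)
river: ρ → (-12,18,3)
river: ρ → (3,18,-12)
river: ρ → (-12,6,9)
ρ-cycle length = 10 (tail of 1 descent step not counted)

10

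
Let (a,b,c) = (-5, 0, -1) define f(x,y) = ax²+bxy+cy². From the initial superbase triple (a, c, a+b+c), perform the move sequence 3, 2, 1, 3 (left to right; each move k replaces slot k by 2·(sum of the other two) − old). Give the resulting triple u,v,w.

start (-5,-1,-6) = (f(1,0),f(0,1),f(1,1))
replace slot 3: 2·((-5)+(-1)) − (-6) = -6 → (-5,-1,-6)
replace slot 2: 2·((-5)+(-6)) − (-1) = -21 → (-5,-21,-6)
replace slot 1: 2·((-21)+(-6)) − (-5) = -49 → (-49,-21,-6)
replace slot 3: 2·((-49)+(-21)) − (-6) = -134 → (-49,-21,-134)

-49,-21,-134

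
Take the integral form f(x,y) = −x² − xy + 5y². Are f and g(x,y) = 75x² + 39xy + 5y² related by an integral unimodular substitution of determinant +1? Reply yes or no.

D₁ = 21, D₂ = 21
river cycle of f (length 2): (-1, 3, 3), (3, 3, -1)
river cycle of g (length 2): (-1, 3, 3), (3, 3, -1)
cycles coincide ⇒ equivalent

yes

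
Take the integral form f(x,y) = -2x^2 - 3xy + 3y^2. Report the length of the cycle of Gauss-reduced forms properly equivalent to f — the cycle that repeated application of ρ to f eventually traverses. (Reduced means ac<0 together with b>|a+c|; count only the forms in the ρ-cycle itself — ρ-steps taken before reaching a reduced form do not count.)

D = 33, ⌊√D⌋ = 5
descent: ρ → (3,3,-2)  [lands on river]
river: ρ → (-2,5,1)
river: ρ → (1,5,-2)
river: ρ → (-2,3,3)
ρ-cycle length = 4 (tail of 1 descent step not counted)

4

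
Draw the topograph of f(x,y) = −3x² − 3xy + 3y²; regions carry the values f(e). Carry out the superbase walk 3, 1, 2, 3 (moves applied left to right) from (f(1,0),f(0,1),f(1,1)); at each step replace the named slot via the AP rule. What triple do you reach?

start (-3,3,-3) = (f(1,0),f(0,1),f(1,1))
replace slot 3: 2·((-3)+3) − (-3) = 3 → (-3,3,3)
replace slot 1: 2·(3+3) − (-3) = 15 → (15,3,3)
replace slot 2: 2·(15+3) − 3 = 33 → (15,33,3)
replace slot 3: 2·(15+33) − 3 = 93 → (15,33,93)

15,33,93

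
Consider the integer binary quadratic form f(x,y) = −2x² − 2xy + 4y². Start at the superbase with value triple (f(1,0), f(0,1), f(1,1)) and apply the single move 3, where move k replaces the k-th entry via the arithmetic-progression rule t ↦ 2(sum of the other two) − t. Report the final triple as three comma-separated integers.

start (-2,4,0) = (f(1,0),f(0,1),f(1,1))
replace slot 3: 2·((-2)+4) − 0 = 4 → (-2,4,4)

-2,4,4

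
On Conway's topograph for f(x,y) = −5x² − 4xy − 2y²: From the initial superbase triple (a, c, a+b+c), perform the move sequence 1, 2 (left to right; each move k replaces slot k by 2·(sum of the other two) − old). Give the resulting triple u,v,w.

start (-5,-2,-11) = (f(1,0),f(0,1),f(1,1))
replace slot 1: 2·((-2)+(-11)) − (-5) = -21 → (-21,-2,-11)
replace slot 2: 2·((-21)+(-11)) − (-2) = -62 → (-21,-62,-11)

-21,-62,-11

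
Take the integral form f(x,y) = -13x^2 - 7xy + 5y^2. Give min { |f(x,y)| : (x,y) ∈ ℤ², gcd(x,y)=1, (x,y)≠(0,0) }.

descent: ρ → (5,17,-1)  [lands on river]
river: ρ → (-1,17,5)
river: ρ → (5,13,-7)
river: ρ → (-7,15,3)
river: ρ → (3,15,-7)
river: ρ → (-7,13,5)
closes: descent 1, river 6
min |a| on river = 1

1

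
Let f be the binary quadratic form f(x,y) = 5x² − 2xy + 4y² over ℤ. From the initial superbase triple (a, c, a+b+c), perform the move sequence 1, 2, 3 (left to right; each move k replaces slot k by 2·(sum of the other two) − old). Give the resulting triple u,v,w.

start (5,4,7) = (f(1,0),f(0,1),f(1,1))
replace slot 1: 2·(4+7) − 5 = 17 → (17,4,7)
replace slot 2: 2·(17+7) − 4 = 44 → (17,44,7)
replace slot 3: 2·(17+44) − 7 = 115 → (17,44,115)

17,44,115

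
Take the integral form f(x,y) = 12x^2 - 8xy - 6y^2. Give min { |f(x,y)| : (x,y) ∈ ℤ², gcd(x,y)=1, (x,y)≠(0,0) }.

descent: ρ → (-6,8,12)  [lands on river]
river: ρ → (12,16,-2)
river: ρ → (-2,16,12)
river: ρ → (12,8,-6)
river: ρ → (-6,16,4)
river: ρ → (4,16,-6)
closes: descent 1, river 6
min |a| on river = 2

2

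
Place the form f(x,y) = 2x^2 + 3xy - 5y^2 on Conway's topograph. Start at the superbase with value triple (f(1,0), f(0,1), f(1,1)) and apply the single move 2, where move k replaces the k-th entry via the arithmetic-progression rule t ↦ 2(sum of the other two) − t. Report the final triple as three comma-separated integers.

start (2,-5,0) = (f(1,0),f(0,1),f(1,1))
replace slot 2: 2·(2+0) − (-5) = 9 → (2,9,0)

2,9,0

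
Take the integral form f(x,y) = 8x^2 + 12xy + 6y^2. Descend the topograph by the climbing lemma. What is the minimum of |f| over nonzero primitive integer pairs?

translate: b→-4 (≡12 mod 16), so (8,12,6)→(8,-4,2)
flip: (8,-4,2)→(2,4,8)
translate: b→0 (≡4 mod 4), so (2,4,8)→(2,0,6)
reduced (well bottom): (2,0,6) with a≤c, −a<b≤a
well minimum = a = 2

2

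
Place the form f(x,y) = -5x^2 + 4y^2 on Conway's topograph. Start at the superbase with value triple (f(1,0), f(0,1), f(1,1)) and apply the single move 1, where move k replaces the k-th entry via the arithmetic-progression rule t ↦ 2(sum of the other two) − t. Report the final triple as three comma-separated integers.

start (-5,4,-1) = (f(1,0),f(0,1),f(1,1))
replace slot 1: 2·(4+(-1)) − (-5) = 11 → (11,4,-1)

11,4,-1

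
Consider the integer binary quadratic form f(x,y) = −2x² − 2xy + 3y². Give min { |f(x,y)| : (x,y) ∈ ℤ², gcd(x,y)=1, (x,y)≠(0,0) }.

descent: ρ → (3,2,-2)  [lands on river]
river: ρ → (-2,2,3)
river: ρ → (3,4,-1)
river: ρ → (-1,4,3)
closes: descent 1, river 4
min |a| on river = 1

1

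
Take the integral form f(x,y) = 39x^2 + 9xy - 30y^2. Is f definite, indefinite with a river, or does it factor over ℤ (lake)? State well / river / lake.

D = b²−4ac = 9² − 4·39·(-30) = 4761
D = 69² is a perfect square ⇒ form factors over ℤ ⇒ lakes

lake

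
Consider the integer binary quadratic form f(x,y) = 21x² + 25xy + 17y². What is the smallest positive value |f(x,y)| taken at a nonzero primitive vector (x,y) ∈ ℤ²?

translate: b→-17 (≡25 mod 42), so (21,25,17)→(21,-17,13)
flip: (21,-17,13)→(13,17,21)
translate: b→-9 (≡17 mod 26), so (13,17,21)→(13,-9,17)
reduced (well bottom): (13,-9,17) with a≤c, −a<b≤a
well minimum = a = 13

13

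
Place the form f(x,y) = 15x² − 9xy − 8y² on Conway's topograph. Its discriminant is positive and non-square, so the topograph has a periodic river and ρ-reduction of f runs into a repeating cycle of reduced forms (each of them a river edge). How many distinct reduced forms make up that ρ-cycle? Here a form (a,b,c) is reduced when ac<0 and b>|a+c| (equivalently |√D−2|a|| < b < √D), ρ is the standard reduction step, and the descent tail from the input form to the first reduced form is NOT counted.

D = 561, ⌊√D⌋ = 23
descent: ρ → (-8,9,15)  [lands on river]
river: ρ → (15,21,-2)
river: ρ → (-2,23,4)
river: ρ → (4,17,-17)
river: ρ → (-17,17,4)
river: ρ → (4,23,-2)
river: ρ → (-2,21,15)
river: ρ → (15,9,-8)
river: ρ → (-8,23,1)
river: ρ → (1,23,-8)
ρ-cycle length = 10 (tail of 1 descent step not counted)

10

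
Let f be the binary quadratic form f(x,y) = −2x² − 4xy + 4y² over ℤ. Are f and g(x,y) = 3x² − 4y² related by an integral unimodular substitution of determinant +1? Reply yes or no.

D₁ = 48, D₂ = 48
river cycle of f (length 2): (4, 4, -2), (-2, 4, 4)
river cycle of g (length 2): (3, 6, -1), (-1, 6, 3)
cycles differ ⇒ inequivalent

no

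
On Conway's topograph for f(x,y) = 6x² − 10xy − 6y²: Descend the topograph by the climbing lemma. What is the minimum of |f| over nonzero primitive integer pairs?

descent: ρ → (-6,10,6)  [lands on river]
river: ρ → (6,14,-2)
river: ρ → (-2,14,6)
river: ρ → (6,10,-6)
river: ρ → (-6,14,2)
river: ρ → (2,14,-6)
closes: descent 1, river 6
min |a| on river = 2

2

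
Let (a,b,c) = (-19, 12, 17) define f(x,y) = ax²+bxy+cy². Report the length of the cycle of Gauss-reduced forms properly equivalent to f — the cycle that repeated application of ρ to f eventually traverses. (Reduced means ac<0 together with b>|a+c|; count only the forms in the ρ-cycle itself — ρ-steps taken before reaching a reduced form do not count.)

D = 1436, ⌊√D⌋ = 37
river: ρ → (17,22,-14)
river: ρ → (-14,34,5)
river: ρ → (5,36,-7)
river: ρ → (-7,34,10)
river: ρ → (10,26,-19)
river: ρ → (-19,12,17)
ρ-cycle length = 6 (tail of 0 descent steps not counted)

6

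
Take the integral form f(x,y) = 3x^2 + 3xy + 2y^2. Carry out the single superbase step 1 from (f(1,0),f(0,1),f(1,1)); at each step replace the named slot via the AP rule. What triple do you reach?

start (3,2,8) = (f(1,0),f(0,1),f(1,1))
replace slot 1: 2·(2+8) − 3 = 17 → (17,2,8)

17,2,8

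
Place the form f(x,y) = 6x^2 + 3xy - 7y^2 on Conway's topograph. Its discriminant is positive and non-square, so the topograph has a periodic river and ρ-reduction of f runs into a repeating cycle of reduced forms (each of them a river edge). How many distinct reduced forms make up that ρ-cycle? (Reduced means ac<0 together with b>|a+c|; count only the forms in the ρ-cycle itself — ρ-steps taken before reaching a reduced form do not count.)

D = 177, ⌊√D⌋ = 13
river: ρ → (-7,11,2)
river: ρ → (2,13,-1)
river: ρ → (-1,13,2)
river: ρ → (2,11,-7)
river: ρ → (-7,3,6)
river: ρ → (6,9,-4)
river: ρ → (-4,7,8)
river: ρ → (8,9,-3)
river: ρ → (-3,9,8)
river: ρ → (8,7,-4)
river: ρ → (-4,9,6)
river: ρ → (6,3,-7)
ρ-cycle length = 12 (tail of 0 descent steps not counted)

12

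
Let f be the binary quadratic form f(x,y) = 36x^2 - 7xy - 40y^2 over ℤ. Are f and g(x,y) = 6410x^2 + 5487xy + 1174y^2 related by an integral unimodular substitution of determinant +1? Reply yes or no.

D₁ = 5809, D₂ = 5809
river cycle of f (length 28): (-40, 7, 36), (36, 65, -11), (-11, 67, 30), (30, 53, -25), (-25, 47, 36), (36, 25, -36), (-36, 47, 25), (25, 53, -30), (-30, 67, 11), (11, 65, -36), … (18 more)
river cycle of g (length 28): (-11, 67, 30), (30, 53, -25), (-25, 47, 36), (36, 25, -36), (-36, 47, 25), (25, 53, -30), (-30, 67, 11), (11, 65, -36), (-36, 7, 40), (40, 73, -3), … (18 more)
cycles coincide ⇒ equivalent

yes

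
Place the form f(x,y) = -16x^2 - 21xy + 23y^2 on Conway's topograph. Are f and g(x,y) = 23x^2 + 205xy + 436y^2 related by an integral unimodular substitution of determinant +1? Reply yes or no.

D₁ = 1913, D₂ = 1913
river cycle of f (length 46): (23, 21, -16), (-16, 43, 1), (1, 43, -16), (-16, 21, 23), (23, 25, -14), (-14, 31, 17), (17, 37, -8), (-8, 43, 2), (2, 41, -29), (-29, 17, 14), … (36 more)
river cycle of g (length 46): (23, 21, -16), (-16, 43, 1), (1, 43, -16), (-16, 21, 23), (23, 25, -14), (-14, 31, 17), (17, 37, -8), (-8, 43, 2), (2, 41, -29), (-29, 17, 14), … (36 more)
cycles coincide ⇒ equivalent

yes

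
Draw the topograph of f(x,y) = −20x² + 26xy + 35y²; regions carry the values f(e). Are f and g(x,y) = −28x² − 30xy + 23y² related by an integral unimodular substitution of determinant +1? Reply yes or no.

D₁ = 3476, D₂ = 3476
river cycle of f (length 28): (35, 44, -11), (-11, 44, 35), (35, 26, -20), (-20, 54, 7), (7, 58, -4), (-4, 54, 35), (35, 16, -23), (-23, 30, 28), (28, 26, -25), (-25, 24, 29), … (18 more)
river cycle of g (length 28): (23, 30, -28), (-28, 26, 25), (25, 24, -29), (-29, 34, 20), (20, 46, -17), (-17, 56, 5), (5, 54, -28), (-28, 58, 1), (1, 58, -28), (-28, 54, 5), … (18 more)
cycles differ ⇒ inequivalent

no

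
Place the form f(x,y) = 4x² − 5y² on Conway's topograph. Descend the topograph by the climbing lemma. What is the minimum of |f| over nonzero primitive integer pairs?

descent: ρ → (-5,0,4)
descent: ρ → (4,8,-1)  [lands on river]
river: ρ → (-1,8,4)
closes: descent 2, river 2
min |a| on river = 1

1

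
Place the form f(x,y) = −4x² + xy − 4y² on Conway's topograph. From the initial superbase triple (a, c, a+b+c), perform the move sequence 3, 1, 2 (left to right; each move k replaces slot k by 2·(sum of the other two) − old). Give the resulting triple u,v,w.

start (-4,-4,-7) = (f(1,0),f(0,1),f(1,1))
replace slot 3: 2·((-4)+(-4)) − (-7) = -9 → (-4,-4,-9)
replace slot 1: 2·((-4)+(-9)) − (-4) = -22 → (-22,-4,-9)
replace slot 2: 2·((-22)+(-9)) − (-4) = -58 → (-22,-58,-9)

-22,-58,-9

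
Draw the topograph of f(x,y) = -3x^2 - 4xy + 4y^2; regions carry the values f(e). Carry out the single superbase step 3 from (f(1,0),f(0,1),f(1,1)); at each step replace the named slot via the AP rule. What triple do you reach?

start (-3,4,-3) = (f(1,0),f(0,1),f(1,1))
replace slot 3: 2·((-3)+4) − (-3) = 5 → (-3,4,5)

-3,4,5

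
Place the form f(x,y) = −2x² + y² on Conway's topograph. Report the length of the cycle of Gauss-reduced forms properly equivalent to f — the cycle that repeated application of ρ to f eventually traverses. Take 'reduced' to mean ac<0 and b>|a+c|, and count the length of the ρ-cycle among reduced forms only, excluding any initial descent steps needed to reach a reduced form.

D = 8, ⌊√D⌋ = 2
descent: ρ → (1,2,-1)  [lands on river]
river: ρ → (-1,2,1)
ρ-cycle length = 2 (tail of 1 descent step not counted)

2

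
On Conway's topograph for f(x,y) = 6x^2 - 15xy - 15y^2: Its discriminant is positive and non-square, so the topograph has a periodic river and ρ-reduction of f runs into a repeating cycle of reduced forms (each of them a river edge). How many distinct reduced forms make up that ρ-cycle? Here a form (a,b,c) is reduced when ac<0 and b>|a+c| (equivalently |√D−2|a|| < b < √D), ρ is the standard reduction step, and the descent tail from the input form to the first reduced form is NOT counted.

D = 585, ⌊√D⌋ = 24
descent: ρ → (-15,15,6)  [lands on river]
river: ρ → (6,21,-6)
river: ρ → (-6,15,15)
river: ρ → (15,15,-6)
river: ρ → (-6,21,6)
river: ρ → (6,15,-15)
ρ-cycle length = 6 (tail of 1 descent step not counted)

6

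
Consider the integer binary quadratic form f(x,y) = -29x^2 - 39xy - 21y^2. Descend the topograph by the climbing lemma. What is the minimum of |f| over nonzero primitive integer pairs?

translate: b→-19 (≡39 mod 58), so (29,39,21)→(29,-19,11)
flip: (29,-19,11)→(11,19,29)
translate: b→-3 (≡19 mod 22), so (11,19,29)→(11,-3,21)
reduced (well bottom): (11,-3,21) with a≤c, −a<b≤a
well minimum |f| = |-11| = 11 (negative-definite)

11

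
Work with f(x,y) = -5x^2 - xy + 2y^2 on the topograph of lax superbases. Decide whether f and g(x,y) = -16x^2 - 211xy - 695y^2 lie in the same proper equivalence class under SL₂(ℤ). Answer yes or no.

D₁ = 41, D₂ = 41
river cycle of f (length 10): (2, 5, -2), (-2, 3, 4), (4, 5, -1), (-1, 5, 4), (4, 3, -2), (-2, 5, 2), (2, 3, -4), (-4, 5, 1), (1, 5, -4), (-4, 3, 2)
river cycle of g (length 10): (-2, 3, 4), (4, 5, -1), (-1, 5, 4), (4, 3, -2), (-2, 5, 2), (2, 3, -4), (-4, 5, 1), (1, 5, -4), (-4, 3, 2), (2, 5, -2)
cycles coincide ⇒ equivalent

yes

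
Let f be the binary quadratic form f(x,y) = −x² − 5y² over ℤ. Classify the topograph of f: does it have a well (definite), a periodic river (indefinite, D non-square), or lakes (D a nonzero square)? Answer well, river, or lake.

D = b²−4ac = 0² − 4·(-1)·(-5) = -20
D < 0 ⇒ definite ⇒ every region one sign ⇒ single well

well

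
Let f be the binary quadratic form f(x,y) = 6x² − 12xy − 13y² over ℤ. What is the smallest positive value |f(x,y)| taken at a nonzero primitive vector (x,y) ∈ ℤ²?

descent: ρ → (-13,12,6)  [lands on river]
river: ρ → (6,12,-13)
river: ρ → (-13,14,5)
river: ρ → (5,16,-10)
river: ρ → (-10,4,11)
river: ρ → (11,18,-3)
river: ρ → (-3,18,11)
river: ρ → (11,4,-10)
river: ρ → (-10,16,5)
river: ρ → (5,14,-13)
closes: descent 1, river 10
min |a| on river = 3

3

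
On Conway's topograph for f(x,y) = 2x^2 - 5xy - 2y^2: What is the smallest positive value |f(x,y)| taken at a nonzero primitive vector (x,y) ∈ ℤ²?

descent: ρ → (-2,5,2)  [lands on river]
river: ρ → (2,3,-4)
river: ρ → (-4,5,1)
river: ρ → (1,5,-4)
river: ρ → (-4,3,2)
river: ρ → (2,5,-2)
river: ρ → (-2,3,4)
river: ρ → (4,5,-1)
river: ρ → (-1,5,4)
river: ρ → (4,3,-2)
closes: descent 1, river 10
min |a| on river = 1

1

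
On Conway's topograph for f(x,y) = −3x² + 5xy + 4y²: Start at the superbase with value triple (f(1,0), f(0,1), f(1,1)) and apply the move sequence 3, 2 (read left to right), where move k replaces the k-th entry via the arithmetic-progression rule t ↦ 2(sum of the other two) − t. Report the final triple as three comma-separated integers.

start (-3,4,6) = (f(1,0),f(0,1),f(1,1))
replace slot 3: 2·((-3)+4) − 6 = -4 → (-3,4,-4)
replace slot 2: 2·((-3)+(-4)) − 4 = -18 → (-3,-18,-4)

-3,-18,-4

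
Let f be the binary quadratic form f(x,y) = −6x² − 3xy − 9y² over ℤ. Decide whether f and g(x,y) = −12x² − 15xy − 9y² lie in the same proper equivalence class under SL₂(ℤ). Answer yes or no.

D₁ = -207, D₂ = -207
f is negative-definite; reduce −f:
−f: reduced (well bottom): (6,3,9) with a≤c, −a<b≤a
flip sign back: reduced form of f is (-6,-3,-9)
g is negative-definite; reduce −g:
−g: translate: b→-9 (≡15 mod 24), so (12,15,9)→(12,-9,6)
−g: flip: (12,-9,6)→(6,9,12)
−g: translate: b→-3 (≡9 mod 12), so (6,9,12)→(6,-3,9)
−g: reduced (well bottom): (6,-3,9) with a≤c, −a<b≤a
flip sign back: reduced form of g is (-6,3,-9)
reduced forms (-6, -3, -9) vs (-6, 3, -9) ⇒ inequivalent

no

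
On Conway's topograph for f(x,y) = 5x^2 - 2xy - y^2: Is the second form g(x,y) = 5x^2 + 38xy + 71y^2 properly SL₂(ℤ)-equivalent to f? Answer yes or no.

D₁ = 24, D₂ = 24
river cycle of f (length 2): (-1, 4, 2), (2, 4, -1)
river cycle of g (length 2): (-1, 4, 2), (2, 4, -1)
cycles coincide ⇒ equivalent

yes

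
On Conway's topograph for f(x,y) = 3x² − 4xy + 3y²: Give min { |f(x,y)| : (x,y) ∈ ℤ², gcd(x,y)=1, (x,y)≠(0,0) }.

translate: b→2 (≡-4 mod 6), so (3,-4,3)→(3,2,2)
flip: (3,2,2)→(2,-2,3)
translate: b→2 (≡-2 mod 4), so (2,-2,3)→(2,2,3)
reduced (well bottom): (2,2,3) with a≤c, −a<b≤a
well minimum = a = 2

2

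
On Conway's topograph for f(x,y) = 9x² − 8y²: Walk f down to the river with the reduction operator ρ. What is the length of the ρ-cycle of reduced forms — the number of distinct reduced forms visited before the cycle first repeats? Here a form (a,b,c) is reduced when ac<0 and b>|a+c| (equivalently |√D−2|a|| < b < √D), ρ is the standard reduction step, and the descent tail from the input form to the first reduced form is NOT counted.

D = 288, ⌊√D⌋ = 16
descent: ρ → (-8,16,1)  [lands on river]
river: ρ → (1,16,-8)
ρ-cycle length = 2 (tail of 1 descent step not counted)

2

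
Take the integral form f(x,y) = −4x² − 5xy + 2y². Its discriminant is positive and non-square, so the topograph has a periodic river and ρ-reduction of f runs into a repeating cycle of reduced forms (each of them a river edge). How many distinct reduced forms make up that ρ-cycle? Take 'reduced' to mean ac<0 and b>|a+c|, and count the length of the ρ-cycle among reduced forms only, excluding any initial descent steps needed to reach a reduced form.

D = 57, ⌊√D⌋ = 7
descent: ρ → (2,5,-4)  [lands on river]
river: ρ → (-4,3,3)
river: ρ → (3,3,-4)
river: ρ → (-4,5,2)
river: ρ → (2,7,-1)
river: ρ → (-1,7,2)
ρ-cycle length = 6 (tail of 1 descent step not counted)

6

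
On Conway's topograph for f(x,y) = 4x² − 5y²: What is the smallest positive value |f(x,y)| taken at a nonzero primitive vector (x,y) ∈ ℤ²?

descent: ρ → (-5,0,4)
descent: ρ → (4,8,-1)  [lands on river]
river: ρ → (-1,8,4)
closes: descent 2, river 2
min |a| on river = 1

1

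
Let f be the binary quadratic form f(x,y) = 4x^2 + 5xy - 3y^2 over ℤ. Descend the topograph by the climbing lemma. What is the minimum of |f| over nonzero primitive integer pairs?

river: ρ → (-3,7,2)
river: ρ → (2,5,-6)
river: ρ → (-6,7,1)
river: ρ → (1,7,-6)
river: ρ → (-6,5,2)
river: ρ → (2,7,-3)
river: ρ → (-3,5,4)
river: ρ → (4,3,-4)
river: ρ → (-4,5,3)
river: ρ → (3,7,-2)
river: ρ → (-2,5,6)
river: ρ → (6,7,-1)
river: ρ → (-1,7,6)
river: ρ → (6,5,-2)
river: ρ → (-2,7,3)
river: ρ → (3,5,-4)
river: ρ → (-4,3,4)
river: ρ → (4,5,-3)
closes: descent 0, river 18
min |a| on river = 1

1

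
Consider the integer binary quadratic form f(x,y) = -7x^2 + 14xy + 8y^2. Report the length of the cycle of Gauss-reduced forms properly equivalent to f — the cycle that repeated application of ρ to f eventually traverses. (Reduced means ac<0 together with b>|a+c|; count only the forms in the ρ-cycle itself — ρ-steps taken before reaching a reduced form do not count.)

D = 420, ⌊√D⌋ = 20
river: ρ → (8,18,-3)
river: ρ → (-3,18,8)
river: ρ → (8,14,-7)
river: ρ → (-7,14,8)
ρ-cycle length = 4 (tail of 0 descent steps not counted)

4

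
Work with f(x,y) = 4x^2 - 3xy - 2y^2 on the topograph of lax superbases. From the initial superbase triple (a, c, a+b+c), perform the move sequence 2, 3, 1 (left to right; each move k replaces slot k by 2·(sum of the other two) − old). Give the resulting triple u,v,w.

start (4,-2,-1) = (f(1,0),f(0,1),f(1,1))
replace slot 2: 2·(4+(-1)) − (-2) = 8 → (4,8,-1)
replace slot 3: 2·(4+8) − (-1) = 25 → (4,8,25)
replace slot 1: 2·(8+25) − 4 = 62 → (62,8,25)

62,8,25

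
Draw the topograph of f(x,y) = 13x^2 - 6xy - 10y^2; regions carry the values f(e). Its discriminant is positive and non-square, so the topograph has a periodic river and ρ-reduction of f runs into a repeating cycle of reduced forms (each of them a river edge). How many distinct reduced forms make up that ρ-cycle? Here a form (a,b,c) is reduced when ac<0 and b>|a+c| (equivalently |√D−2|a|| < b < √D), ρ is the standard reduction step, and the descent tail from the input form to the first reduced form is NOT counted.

D = 556, ⌊√D⌋ = 23
descent: ρ → (-10,6,13)  [lands on river]
river: ρ → (13,20,-3)
river: ρ → (-3,22,6)
river: ρ → (6,14,-15)
river: ρ → (-15,16,5)
river: ρ → (5,14,-18)
river: ρ → (-18,22,1)
river: ρ → (1,22,-18)
river: ρ → (-18,14,5)
river: ρ → (5,16,-15)
river: ρ → (-15,14,6)
river: ρ → (6,22,-3)
river: ρ → (-3,20,13)
river: ρ → (13,6,-10)
river: ρ → (-10,14,9)
river: ρ → (9,22,-2)
river: ρ → (-2,22,9)
river: ρ → (9,14,-10)
ρ-cycle length = 18 (tail of 1 descent step not counted)

18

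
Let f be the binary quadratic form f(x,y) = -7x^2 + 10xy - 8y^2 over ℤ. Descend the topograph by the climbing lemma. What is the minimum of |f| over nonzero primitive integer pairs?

translate: b→4 (≡-10 mod 14), so (7,-10,8)→(7,4,5)
flip: (7,4,5)→(5,-4,7)
reduced (well bottom): (5,-4,7) with a≤c, −a<b≤a
well minimum |f| = |-5| = 5 (negative-definite)

5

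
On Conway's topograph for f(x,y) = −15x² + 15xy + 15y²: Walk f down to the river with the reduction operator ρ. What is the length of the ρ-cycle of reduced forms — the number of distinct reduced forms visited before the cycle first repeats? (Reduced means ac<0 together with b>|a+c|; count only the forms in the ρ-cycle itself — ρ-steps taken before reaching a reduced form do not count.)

D = 1125, ⌊√D⌋ = 33
river: ρ → (15,15,-15)
river: ρ → (-15,15,15)
ρ-cycle length = 2 (tail of 0 descent steps not counted)

2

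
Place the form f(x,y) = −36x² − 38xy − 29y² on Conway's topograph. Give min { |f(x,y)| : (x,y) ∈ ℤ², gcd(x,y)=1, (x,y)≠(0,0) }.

translate: b→-34 (≡38 mod 72), so (36,38,29)→(36,-34,27)
flip: (36,-34,27)→(27,34,36)
translate: b→-20 (≡34 mod 54), so (27,34,36)→(27,-20,29)
reduced (well bottom): (27,-20,29) with a≤c, −a<b≤a
well minimum |f| = |-27| = 27 (negative-definite)

27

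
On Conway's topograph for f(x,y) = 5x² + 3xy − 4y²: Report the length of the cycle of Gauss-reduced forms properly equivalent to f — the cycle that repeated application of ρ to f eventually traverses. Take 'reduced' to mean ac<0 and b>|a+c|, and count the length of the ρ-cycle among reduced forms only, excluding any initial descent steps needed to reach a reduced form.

D = 89, ⌊√D⌋ = 9
river: ρ → (-4,5,4)
river: ρ → (4,3,-5)
river: ρ → (-5,7,2)
river: ρ → (2,9,-1)
river: ρ → (-1,9,2)
river: ρ → (2,7,-5)
river: ρ → (-5,3,4)
river: ρ → (4,5,-4)
river: ρ → (-4,3,5)
river: ρ → (5,7,-2)
river: ρ → (-2,9,1)
river: ρ → (1,9,-2)
river: ρ → (-2,7,5)
river: ρ → (5,3,-4)
ρ-cycle length = 14 (tail of 0 descent steps not counted)

14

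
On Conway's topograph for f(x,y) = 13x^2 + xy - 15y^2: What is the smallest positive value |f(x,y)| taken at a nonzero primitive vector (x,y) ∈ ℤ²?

descent: ρ → (-15,-1,13)
descent: ρ → (13,27,-1)  [lands on river]
river: ρ → (-1,27,13)
river: ρ → (13,25,-3)
river: ρ → (-3,23,21)
river: ρ → (21,19,-5)
river: ρ → (-5,21,17)
river: ρ → (17,13,-9)
river: ρ → (-9,23,7)
river: ρ → (7,19,-15)
river: ρ → (-15,11,11)
river: ρ → (11,11,-15)
river: ρ → (-15,19,7)
river: ρ → (7,23,-9)
river: ρ → (-9,13,17)
river: ρ → (17,21,-5)
river: ρ → (-5,19,21)
river: ρ → (21,23,-3)
river: ρ → (-3,25,13)
closes: descent 2, river 18
min |a| on river = 1

1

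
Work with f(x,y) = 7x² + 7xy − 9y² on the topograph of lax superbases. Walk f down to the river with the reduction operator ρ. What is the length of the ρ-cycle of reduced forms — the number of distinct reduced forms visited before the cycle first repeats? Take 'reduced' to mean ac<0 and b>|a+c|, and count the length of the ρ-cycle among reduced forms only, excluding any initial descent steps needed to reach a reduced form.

D = 301, ⌊√D⌋ = 17
river: ρ → (-9,11,5)
river: ρ → (5,9,-11)
river: ρ → (-11,13,3)
river: ρ → (3,17,-1)
river: ρ → (-1,17,3)
river: ρ → (3,13,-11)
river: ρ → (-11,9,5)
river: ρ → (5,11,-9)
river: ρ → (-9,7,7)
river: ρ → (7,7,-9)
ρ-cycle length = 10 (tail of 0 descent steps not counted)

10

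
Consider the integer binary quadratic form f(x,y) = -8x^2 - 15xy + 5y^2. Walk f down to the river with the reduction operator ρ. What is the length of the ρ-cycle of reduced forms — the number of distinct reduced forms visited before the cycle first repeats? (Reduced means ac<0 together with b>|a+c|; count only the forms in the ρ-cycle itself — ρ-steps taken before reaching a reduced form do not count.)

D = 385, ⌊√D⌋ = 19
descent: ρ → (5,15,-8)  [lands on river]
river: ρ → (-8,17,3)
river: ρ → (3,19,-2)
river: ρ → (-2,17,12)
river: ρ → (12,7,-7)
river: ρ → (-7,7,12)
river: ρ → (12,17,-2)
river: ρ → (-2,19,3)
river: ρ → (3,17,-8)
river: ρ → (-8,15,5)
ρ-cycle length = 10 (tail of 1 descent step not counted)

10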